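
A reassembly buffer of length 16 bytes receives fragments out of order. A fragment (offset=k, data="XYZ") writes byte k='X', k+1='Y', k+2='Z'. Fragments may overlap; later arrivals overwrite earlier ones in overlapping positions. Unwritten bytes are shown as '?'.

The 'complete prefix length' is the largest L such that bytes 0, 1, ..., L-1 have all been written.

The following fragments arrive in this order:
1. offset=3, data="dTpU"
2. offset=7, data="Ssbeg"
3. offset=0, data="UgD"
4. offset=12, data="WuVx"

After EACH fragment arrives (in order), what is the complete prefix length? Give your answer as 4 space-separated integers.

Answer: 0 0 12 16

Derivation:
Fragment 1: offset=3 data="dTpU" -> buffer=???dTpU????????? -> prefix_len=0
Fragment 2: offset=7 data="Ssbeg" -> buffer=???dTpUSsbeg???? -> prefix_len=0
Fragment 3: offset=0 data="UgD" -> buffer=UgDdTpUSsbeg???? -> prefix_len=12
Fragment 4: offset=12 data="WuVx" -> buffer=UgDdTpUSsbegWuVx -> prefix_len=16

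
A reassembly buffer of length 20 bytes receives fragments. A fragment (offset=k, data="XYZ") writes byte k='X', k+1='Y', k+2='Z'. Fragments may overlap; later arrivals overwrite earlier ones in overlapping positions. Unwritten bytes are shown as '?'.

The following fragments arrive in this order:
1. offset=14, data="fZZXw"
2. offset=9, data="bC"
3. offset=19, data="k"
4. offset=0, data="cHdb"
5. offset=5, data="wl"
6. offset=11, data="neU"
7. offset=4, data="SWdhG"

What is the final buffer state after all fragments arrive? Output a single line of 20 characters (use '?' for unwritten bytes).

Fragment 1: offset=14 data="fZZXw" -> buffer=??????????????fZZXw?
Fragment 2: offset=9 data="bC" -> buffer=?????????bC???fZZXw?
Fragment 3: offset=19 data="k" -> buffer=?????????bC???fZZXwk
Fragment 4: offset=0 data="cHdb" -> buffer=cHdb?????bC???fZZXwk
Fragment 5: offset=5 data="wl" -> buffer=cHdb?wl??bC???fZZXwk
Fragment 6: offset=11 data="neU" -> buffer=cHdb?wl??bCneUfZZXwk
Fragment 7: offset=4 data="SWdhG" -> buffer=cHdbSWdhGbCneUfZZXwk

Answer: cHdbSWdhGbCneUfZZXwk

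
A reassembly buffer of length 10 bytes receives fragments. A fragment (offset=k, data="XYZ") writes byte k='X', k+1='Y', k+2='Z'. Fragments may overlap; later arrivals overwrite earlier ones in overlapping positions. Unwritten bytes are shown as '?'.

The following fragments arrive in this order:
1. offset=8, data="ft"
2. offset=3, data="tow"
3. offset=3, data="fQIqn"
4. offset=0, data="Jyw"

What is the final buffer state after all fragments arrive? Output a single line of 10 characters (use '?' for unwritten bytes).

Fragment 1: offset=8 data="ft" -> buffer=????????ft
Fragment 2: offset=3 data="tow" -> buffer=???tow??ft
Fragment 3: offset=3 data="fQIqn" -> buffer=???fQIqnft
Fragment 4: offset=0 data="Jyw" -> buffer=JywfQIqnft

Answer: JywfQIqnft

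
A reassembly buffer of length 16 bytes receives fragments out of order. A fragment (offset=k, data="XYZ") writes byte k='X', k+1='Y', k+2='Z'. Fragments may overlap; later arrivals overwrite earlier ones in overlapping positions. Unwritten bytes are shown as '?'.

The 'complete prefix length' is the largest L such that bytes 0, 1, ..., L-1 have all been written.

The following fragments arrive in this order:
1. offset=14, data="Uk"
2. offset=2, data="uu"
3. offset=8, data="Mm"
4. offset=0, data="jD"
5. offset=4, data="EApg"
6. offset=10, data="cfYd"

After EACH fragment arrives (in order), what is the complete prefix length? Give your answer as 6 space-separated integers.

Answer: 0 0 0 4 10 16

Derivation:
Fragment 1: offset=14 data="Uk" -> buffer=??????????????Uk -> prefix_len=0
Fragment 2: offset=2 data="uu" -> buffer=??uu??????????Uk -> prefix_len=0
Fragment 3: offset=8 data="Mm" -> buffer=??uu????Mm????Uk -> prefix_len=0
Fragment 4: offset=0 data="jD" -> buffer=jDuu????Mm????Uk -> prefix_len=4
Fragment 5: offset=4 data="EApg" -> buffer=jDuuEApgMm????Uk -> prefix_len=10
Fragment 6: offset=10 data="cfYd" -> buffer=jDuuEApgMmcfYdUk -> prefix_len=16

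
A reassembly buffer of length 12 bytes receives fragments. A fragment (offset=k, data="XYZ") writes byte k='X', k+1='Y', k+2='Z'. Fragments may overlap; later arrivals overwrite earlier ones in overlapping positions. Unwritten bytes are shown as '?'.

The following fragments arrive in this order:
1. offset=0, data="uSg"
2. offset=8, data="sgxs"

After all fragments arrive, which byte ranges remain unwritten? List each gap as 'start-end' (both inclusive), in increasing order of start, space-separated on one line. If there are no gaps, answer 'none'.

Fragment 1: offset=0 len=3
Fragment 2: offset=8 len=4
Gaps: 3-7

Answer: 3-7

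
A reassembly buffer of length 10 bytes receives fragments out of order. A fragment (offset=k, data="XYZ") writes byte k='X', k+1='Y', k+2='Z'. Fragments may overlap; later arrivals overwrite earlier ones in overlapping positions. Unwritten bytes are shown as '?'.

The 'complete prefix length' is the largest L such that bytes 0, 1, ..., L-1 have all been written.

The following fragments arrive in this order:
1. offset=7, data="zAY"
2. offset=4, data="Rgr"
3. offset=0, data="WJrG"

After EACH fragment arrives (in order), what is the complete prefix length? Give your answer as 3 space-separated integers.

Answer: 0 0 10

Derivation:
Fragment 1: offset=7 data="zAY" -> buffer=???????zAY -> prefix_len=0
Fragment 2: offset=4 data="Rgr" -> buffer=????RgrzAY -> prefix_len=0
Fragment 3: offset=0 data="WJrG" -> buffer=WJrGRgrzAY -> prefix_len=10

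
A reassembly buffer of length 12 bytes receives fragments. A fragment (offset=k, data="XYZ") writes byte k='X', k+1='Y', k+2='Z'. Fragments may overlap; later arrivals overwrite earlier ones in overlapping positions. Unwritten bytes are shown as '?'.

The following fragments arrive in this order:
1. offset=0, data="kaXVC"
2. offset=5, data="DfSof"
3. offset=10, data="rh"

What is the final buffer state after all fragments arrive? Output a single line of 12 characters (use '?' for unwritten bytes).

Fragment 1: offset=0 data="kaXVC" -> buffer=kaXVC???????
Fragment 2: offset=5 data="DfSof" -> buffer=kaXVCDfSof??
Fragment 3: offset=10 data="rh" -> buffer=kaXVCDfSofrh

Answer: kaXVCDfSofrh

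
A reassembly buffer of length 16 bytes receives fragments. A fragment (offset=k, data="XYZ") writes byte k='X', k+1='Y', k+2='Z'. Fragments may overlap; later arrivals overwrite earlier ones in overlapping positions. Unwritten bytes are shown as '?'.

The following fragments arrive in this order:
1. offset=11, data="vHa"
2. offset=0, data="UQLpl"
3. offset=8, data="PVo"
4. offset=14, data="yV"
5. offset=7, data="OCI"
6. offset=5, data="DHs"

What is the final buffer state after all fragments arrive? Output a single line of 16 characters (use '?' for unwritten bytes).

Answer: UQLplDHsCIovHayV

Derivation:
Fragment 1: offset=11 data="vHa" -> buffer=???????????vHa??
Fragment 2: offset=0 data="UQLpl" -> buffer=UQLpl??????vHa??
Fragment 3: offset=8 data="PVo" -> buffer=UQLpl???PVovHa??
Fragment 4: offset=14 data="yV" -> buffer=UQLpl???PVovHayV
Fragment 5: offset=7 data="OCI" -> buffer=UQLpl??OCIovHayV
Fragment 6: offset=5 data="DHs" -> buffer=UQLplDHsCIovHayV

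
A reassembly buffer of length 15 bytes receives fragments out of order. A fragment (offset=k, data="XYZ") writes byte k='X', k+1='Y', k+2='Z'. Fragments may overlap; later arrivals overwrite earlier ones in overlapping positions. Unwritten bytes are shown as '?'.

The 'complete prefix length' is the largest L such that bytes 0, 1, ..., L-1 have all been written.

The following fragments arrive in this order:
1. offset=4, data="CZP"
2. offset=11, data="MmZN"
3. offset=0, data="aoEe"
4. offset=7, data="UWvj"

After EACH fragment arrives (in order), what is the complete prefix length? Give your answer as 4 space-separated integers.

Answer: 0 0 7 15

Derivation:
Fragment 1: offset=4 data="CZP" -> buffer=????CZP???????? -> prefix_len=0
Fragment 2: offset=11 data="MmZN" -> buffer=????CZP????MmZN -> prefix_len=0
Fragment 3: offset=0 data="aoEe" -> buffer=aoEeCZP????MmZN -> prefix_len=7
Fragment 4: offset=7 data="UWvj" -> buffer=aoEeCZPUWvjMmZN -> prefix_len=15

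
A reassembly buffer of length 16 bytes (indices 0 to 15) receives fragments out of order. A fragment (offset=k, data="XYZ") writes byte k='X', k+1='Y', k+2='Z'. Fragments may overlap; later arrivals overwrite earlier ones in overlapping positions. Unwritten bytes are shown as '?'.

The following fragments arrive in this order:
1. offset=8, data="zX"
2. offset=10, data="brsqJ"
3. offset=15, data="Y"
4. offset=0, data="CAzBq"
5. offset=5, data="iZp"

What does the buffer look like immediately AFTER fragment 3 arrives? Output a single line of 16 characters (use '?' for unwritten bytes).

Fragment 1: offset=8 data="zX" -> buffer=????????zX??????
Fragment 2: offset=10 data="brsqJ" -> buffer=????????zXbrsqJ?
Fragment 3: offset=15 data="Y" -> buffer=????????zXbrsqJY

Answer: ????????zXbrsqJY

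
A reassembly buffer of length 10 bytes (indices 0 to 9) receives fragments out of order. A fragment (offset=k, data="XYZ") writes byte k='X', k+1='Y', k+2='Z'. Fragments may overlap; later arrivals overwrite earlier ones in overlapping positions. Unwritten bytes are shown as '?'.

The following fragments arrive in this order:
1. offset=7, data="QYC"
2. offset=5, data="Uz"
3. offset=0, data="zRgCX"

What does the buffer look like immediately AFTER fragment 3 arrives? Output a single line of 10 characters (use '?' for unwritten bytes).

Fragment 1: offset=7 data="QYC" -> buffer=???????QYC
Fragment 2: offset=5 data="Uz" -> buffer=?????UzQYC
Fragment 3: offset=0 data="zRgCX" -> buffer=zRgCXUzQYC

Answer: zRgCXUzQYC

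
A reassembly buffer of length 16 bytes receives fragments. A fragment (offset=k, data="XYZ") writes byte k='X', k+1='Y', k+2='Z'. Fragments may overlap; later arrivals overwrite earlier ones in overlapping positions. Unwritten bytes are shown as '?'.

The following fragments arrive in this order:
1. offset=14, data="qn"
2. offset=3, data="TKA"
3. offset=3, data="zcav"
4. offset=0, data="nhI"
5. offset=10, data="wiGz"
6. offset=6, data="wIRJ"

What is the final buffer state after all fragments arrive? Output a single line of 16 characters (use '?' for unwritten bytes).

Fragment 1: offset=14 data="qn" -> buffer=??????????????qn
Fragment 2: offset=3 data="TKA" -> buffer=???TKA????????qn
Fragment 3: offset=3 data="zcav" -> buffer=???zcav???????qn
Fragment 4: offset=0 data="nhI" -> buffer=nhIzcav???????qn
Fragment 5: offset=10 data="wiGz" -> buffer=nhIzcav???wiGzqn
Fragment 6: offset=6 data="wIRJ" -> buffer=nhIzcawIRJwiGzqn

Answer: nhIzcawIRJwiGzqn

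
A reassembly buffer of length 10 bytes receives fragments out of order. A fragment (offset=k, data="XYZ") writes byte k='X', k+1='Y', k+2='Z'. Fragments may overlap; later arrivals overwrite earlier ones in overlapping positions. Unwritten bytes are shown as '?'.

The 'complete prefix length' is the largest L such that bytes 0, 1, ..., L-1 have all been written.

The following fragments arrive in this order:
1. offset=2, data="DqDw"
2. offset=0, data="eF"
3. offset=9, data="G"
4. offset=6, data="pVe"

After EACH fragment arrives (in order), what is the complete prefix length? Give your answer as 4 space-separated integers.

Answer: 0 6 6 10

Derivation:
Fragment 1: offset=2 data="DqDw" -> buffer=??DqDw???? -> prefix_len=0
Fragment 2: offset=0 data="eF" -> buffer=eFDqDw???? -> prefix_len=6
Fragment 3: offset=9 data="G" -> buffer=eFDqDw???G -> prefix_len=6
Fragment 4: offset=6 data="pVe" -> buffer=eFDqDwpVeG -> prefix_len=10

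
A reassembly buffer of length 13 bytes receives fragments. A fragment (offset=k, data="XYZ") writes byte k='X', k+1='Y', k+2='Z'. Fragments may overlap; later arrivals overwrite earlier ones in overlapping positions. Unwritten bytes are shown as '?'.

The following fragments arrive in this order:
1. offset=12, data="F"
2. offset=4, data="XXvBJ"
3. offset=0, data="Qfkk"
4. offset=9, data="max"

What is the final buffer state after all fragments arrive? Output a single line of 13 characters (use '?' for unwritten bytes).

Fragment 1: offset=12 data="F" -> buffer=????????????F
Fragment 2: offset=4 data="XXvBJ" -> buffer=????XXvBJ???F
Fragment 3: offset=0 data="Qfkk" -> buffer=QfkkXXvBJ???F
Fragment 4: offset=9 data="max" -> buffer=QfkkXXvBJmaxF

Answer: QfkkXXvBJmaxF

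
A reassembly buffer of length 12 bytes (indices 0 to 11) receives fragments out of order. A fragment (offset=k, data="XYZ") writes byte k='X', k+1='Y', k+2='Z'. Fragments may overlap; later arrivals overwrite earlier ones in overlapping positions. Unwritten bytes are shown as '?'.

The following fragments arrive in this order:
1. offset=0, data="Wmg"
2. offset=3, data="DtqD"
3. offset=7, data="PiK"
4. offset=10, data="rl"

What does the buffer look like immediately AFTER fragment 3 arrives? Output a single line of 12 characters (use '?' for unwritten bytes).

Fragment 1: offset=0 data="Wmg" -> buffer=Wmg?????????
Fragment 2: offset=3 data="DtqD" -> buffer=WmgDtqD?????
Fragment 3: offset=7 data="PiK" -> buffer=WmgDtqDPiK??

Answer: WmgDtqDPiK??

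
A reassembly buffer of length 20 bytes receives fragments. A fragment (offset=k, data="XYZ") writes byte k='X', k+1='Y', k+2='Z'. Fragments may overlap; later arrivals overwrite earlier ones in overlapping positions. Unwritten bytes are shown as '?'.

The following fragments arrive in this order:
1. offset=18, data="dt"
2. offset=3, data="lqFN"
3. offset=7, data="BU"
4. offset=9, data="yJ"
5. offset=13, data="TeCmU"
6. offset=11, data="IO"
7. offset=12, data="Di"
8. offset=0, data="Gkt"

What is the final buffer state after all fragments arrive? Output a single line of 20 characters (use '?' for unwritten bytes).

Fragment 1: offset=18 data="dt" -> buffer=??????????????????dt
Fragment 2: offset=3 data="lqFN" -> buffer=???lqFN???????????dt
Fragment 3: offset=7 data="BU" -> buffer=???lqFNBU?????????dt
Fragment 4: offset=9 data="yJ" -> buffer=???lqFNBUyJ???????dt
Fragment 5: offset=13 data="TeCmU" -> buffer=???lqFNBUyJ??TeCmUdt
Fragment 6: offset=11 data="IO" -> buffer=???lqFNBUyJIOTeCmUdt
Fragment 7: offset=12 data="Di" -> buffer=???lqFNBUyJIDieCmUdt
Fragment 8: offset=0 data="Gkt" -> buffer=GktlqFNBUyJIDieCmUdt

Answer: GktlqFNBUyJIDieCmUdt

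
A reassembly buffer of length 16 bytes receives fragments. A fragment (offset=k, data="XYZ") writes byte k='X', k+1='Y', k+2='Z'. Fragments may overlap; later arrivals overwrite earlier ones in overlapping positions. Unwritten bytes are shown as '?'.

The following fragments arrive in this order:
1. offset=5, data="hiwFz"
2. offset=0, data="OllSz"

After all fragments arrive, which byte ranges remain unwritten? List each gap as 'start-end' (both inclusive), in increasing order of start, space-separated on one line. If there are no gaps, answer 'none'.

Fragment 1: offset=5 len=5
Fragment 2: offset=0 len=5
Gaps: 10-15

Answer: 10-15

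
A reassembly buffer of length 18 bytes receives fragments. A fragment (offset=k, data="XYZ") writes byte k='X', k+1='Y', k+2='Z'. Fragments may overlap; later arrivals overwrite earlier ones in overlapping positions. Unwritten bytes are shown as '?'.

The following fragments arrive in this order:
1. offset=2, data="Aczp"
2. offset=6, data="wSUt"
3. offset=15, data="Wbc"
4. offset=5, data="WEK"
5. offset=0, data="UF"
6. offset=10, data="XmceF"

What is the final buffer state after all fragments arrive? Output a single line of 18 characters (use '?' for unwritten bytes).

Answer: UFAczWEKUtXmceFWbc

Derivation:
Fragment 1: offset=2 data="Aczp" -> buffer=??Aczp????????????
Fragment 2: offset=6 data="wSUt" -> buffer=??AczpwSUt????????
Fragment 3: offset=15 data="Wbc" -> buffer=??AczpwSUt?????Wbc
Fragment 4: offset=5 data="WEK" -> buffer=??AczWEKUt?????Wbc
Fragment 5: offset=0 data="UF" -> buffer=UFAczWEKUt?????Wbc
Fragment 6: offset=10 data="XmceF" -> buffer=UFAczWEKUtXmceFWbc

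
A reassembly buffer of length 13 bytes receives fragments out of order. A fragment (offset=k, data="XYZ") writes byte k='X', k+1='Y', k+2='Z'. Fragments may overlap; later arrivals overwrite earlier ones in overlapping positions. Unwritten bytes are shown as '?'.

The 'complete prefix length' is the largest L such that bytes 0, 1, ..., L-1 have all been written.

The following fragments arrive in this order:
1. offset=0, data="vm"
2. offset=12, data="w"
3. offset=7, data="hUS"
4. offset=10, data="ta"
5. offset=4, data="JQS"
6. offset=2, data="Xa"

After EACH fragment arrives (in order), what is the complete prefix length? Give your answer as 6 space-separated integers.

Answer: 2 2 2 2 2 13

Derivation:
Fragment 1: offset=0 data="vm" -> buffer=vm??????????? -> prefix_len=2
Fragment 2: offset=12 data="w" -> buffer=vm??????????w -> prefix_len=2
Fragment 3: offset=7 data="hUS" -> buffer=vm?????hUS??w -> prefix_len=2
Fragment 4: offset=10 data="ta" -> buffer=vm?????hUStaw -> prefix_len=2
Fragment 5: offset=4 data="JQS" -> buffer=vm??JQShUStaw -> prefix_len=2
Fragment 6: offset=2 data="Xa" -> buffer=vmXaJQShUStaw -> prefix_len=13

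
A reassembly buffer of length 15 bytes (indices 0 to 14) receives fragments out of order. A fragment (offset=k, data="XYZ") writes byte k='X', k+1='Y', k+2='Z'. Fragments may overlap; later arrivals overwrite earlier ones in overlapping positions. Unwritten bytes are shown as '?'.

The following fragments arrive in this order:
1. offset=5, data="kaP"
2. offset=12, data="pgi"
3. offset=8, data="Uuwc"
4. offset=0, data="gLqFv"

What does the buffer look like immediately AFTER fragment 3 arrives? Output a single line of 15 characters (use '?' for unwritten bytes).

Fragment 1: offset=5 data="kaP" -> buffer=?????kaP???????
Fragment 2: offset=12 data="pgi" -> buffer=?????kaP????pgi
Fragment 3: offset=8 data="Uuwc" -> buffer=?????kaPUuwcpgi

Answer: ?????kaPUuwcpgi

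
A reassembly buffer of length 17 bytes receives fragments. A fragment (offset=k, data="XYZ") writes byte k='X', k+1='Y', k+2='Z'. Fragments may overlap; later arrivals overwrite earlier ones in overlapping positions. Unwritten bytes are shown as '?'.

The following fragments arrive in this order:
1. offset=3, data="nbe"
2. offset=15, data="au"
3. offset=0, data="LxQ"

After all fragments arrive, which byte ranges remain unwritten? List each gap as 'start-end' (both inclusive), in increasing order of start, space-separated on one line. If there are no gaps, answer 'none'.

Answer: 6-14

Derivation:
Fragment 1: offset=3 len=3
Fragment 2: offset=15 len=2
Fragment 3: offset=0 len=3
Gaps: 6-14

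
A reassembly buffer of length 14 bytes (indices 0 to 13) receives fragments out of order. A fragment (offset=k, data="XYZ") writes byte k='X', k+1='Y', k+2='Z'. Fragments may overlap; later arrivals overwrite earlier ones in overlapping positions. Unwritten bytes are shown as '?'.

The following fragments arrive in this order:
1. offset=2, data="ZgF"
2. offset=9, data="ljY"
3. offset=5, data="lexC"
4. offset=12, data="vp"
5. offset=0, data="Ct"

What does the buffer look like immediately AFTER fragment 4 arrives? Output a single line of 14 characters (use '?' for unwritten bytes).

Fragment 1: offset=2 data="ZgF" -> buffer=??ZgF?????????
Fragment 2: offset=9 data="ljY" -> buffer=??ZgF????ljY??
Fragment 3: offset=5 data="lexC" -> buffer=??ZgFlexCljY??
Fragment 4: offset=12 data="vp" -> buffer=??ZgFlexCljYvp

Answer: ??ZgFlexCljYvp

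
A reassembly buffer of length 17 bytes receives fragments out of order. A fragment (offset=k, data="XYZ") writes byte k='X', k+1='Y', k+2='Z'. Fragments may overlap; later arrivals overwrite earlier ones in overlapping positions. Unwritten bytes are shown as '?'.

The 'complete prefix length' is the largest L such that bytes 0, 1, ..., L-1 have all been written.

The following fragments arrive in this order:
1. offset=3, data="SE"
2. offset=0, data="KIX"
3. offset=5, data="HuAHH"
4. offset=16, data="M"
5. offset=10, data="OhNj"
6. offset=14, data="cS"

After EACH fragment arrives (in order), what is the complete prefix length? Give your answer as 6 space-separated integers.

Answer: 0 5 10 10 14 17

Derivation:
Fragment 1: offset=3 data="SE" -> buffer=???SE???????????? -> prefix_len=0
Fragment 2: offset=0 data="KIX" -> buffer=KIXSE???????????? -> prefix_len=5
Fragment 3: offset=5 data="HuAHH" -> buffer=KIXSEHuAHH??????? -> prefix_len=10
Fragment 4: offset=16 data="M" -> buffer=KIXSEHuAHH??????M -> prefix_len=10
Fragment 5: offset=10 data="OhNj" -> buffer=KIXSEHuAHHOhNj??M -> prefix_len=14
Fragment 6: offset=14 data="cS" -> buffer=KIXSEHuAHHOhNjcSM -> prefix_len=17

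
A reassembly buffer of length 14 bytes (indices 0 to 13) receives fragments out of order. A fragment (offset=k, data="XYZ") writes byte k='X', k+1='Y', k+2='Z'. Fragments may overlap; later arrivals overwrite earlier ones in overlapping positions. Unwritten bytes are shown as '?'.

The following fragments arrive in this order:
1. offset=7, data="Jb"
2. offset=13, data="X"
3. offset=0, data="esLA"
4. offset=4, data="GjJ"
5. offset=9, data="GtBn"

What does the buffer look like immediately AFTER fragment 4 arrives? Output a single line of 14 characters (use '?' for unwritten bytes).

Answer: esLAGjJJb????X

Derivation:
Fragment 1: offset=7 data="Jb" -> buffer=???????Jb?????
Fragment 2: offset=13 data="X" -> buffer=???????Jb????X
Fragment 3: offset=0 data="esLA" -> buffer=esLA???Jb????X
Fragment 4: offset=4 data="GjJ" -> buffer=esLAGjJJb????X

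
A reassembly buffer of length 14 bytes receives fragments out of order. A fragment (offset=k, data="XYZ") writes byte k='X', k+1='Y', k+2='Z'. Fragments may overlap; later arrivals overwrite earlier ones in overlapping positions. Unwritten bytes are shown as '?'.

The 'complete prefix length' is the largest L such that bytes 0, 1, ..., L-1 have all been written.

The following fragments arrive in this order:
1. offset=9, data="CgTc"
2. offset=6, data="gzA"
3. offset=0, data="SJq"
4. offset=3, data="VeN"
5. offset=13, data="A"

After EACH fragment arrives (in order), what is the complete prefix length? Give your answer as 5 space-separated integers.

Fragment 1: offset=9 data="CgTc" -> buffer=?????????CgTc? -> prefix_len=0
Fragment 2: offset=6 data="gzA" -> buffer=??????gzACgTc? -> prefix_len=0
Fragment 3: offset=0 data="SJq" -> buffer=SJq???gzACgTc? -> prefix_len=3
Fragment 4: offset=3 data="VeN" -> buffer=SJqVeNgzACgTc? -> prefix_len=13
Fragment 5: offset=13 data="A" -> buffer=SJqVeNgzACgTcA -> prefix_len=14

Answer: 0 0 3 13 14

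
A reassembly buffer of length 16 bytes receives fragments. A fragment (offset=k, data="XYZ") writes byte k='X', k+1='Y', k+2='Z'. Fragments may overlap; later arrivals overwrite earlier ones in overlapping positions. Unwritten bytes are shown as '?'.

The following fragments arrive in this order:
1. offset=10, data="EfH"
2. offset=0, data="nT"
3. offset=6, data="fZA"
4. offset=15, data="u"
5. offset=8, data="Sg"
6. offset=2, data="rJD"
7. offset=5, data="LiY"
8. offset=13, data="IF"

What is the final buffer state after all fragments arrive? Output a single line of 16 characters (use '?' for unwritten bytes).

Fragment 1: offset=10 data="EfH" -> buffer=??????????EfH???
Fragment 2: offset=0 data="nT" -> buffer=nT????????EfH???
Fragment 3: offset=6 data="fZA" -> buffer=nT????fZA?EfH???
Fragment 4: offset=15 data="u" -> buffer=nT????fZA?EfH??u
Fragment 5: offset=8 data="Sg" -> buffer=nT????fZSgEfH??u
Fragment 6: offset=2 data="rJD" -> buffer=nTrJD?fZSgEfH??u
Fragment 7: offset=5 data="LiY" -> buffer=nTrJDLiYSgEfH??u
Fragment 8: offset=13 data="IF" -> buffer=nTrJDLiYSgEfHIFu

Answer: nTrJDLiYSgEfHIFu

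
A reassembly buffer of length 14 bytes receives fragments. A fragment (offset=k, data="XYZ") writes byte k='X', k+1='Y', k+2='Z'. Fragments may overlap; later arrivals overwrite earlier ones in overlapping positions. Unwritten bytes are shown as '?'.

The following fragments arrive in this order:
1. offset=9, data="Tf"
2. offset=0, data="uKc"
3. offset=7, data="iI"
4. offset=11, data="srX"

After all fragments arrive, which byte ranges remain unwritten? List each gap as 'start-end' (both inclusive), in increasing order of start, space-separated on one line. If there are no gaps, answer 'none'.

Fragment 1: offset=9 len=2
Fragment 2: offset=0 len=3
Fragment 3: offset=7 len=2
Fragment 4: offset=11 len=3
Gaps: 3-6

Answer: 3-6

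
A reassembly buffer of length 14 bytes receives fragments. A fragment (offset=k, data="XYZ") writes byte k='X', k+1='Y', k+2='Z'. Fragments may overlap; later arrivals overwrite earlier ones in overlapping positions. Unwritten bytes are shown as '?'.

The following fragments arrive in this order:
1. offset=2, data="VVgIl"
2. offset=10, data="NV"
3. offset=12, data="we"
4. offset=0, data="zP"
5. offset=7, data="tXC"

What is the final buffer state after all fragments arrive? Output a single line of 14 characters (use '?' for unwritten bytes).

Answer: zPVVgIltXCNVwe

Derivation:
Fragment 1: offset=2 data="VVgIl" -> buffer=??VVgIl???????
Fragment 2: offset=10 data="NV" -> buffer=??VVgIl???NV??
Fragment 3: offset=12 data="we" -> buffer=??VVgIl???NVwe
Fragment 4: offset=0 data="zP" -> buffer=zPVVgIl???NVwe
Fragment 5: offset=7 data="tXC" -> buffer=zPVVgIltXCNVwe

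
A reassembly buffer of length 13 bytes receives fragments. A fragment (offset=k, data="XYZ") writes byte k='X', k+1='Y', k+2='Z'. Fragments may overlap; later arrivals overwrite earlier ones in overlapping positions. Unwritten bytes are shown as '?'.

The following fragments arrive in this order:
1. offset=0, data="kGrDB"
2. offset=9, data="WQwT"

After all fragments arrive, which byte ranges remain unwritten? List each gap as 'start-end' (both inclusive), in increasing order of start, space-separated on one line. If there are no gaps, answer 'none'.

Answer: 5-8

Derivation:
Fragment 1: offset=0 len=5
Fragment 2: offset=9 len=4
Gaps: 5-8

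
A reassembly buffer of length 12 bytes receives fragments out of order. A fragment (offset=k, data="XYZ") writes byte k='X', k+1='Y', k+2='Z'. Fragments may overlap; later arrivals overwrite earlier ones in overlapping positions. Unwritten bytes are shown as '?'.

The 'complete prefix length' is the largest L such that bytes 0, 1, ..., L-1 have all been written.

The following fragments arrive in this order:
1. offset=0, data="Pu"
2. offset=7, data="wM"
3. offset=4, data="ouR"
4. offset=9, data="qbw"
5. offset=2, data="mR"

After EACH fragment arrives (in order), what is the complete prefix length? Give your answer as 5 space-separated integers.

Fragment 1: offset=0 data="Pu" -> buffer=Pu?????????? -> prefix_len=2
Fragment 2: offset=7 data="wM" -> buffer=Pu?????wM??? -> prefix_len=2
Fragment 3: offset=4 data="ouR" -> buffer=Pu??ouRwM??? -> prefix_len=2
Fragment 4: offset=9 data="qbw" -> buffer=Pu??ouRwMqbw -> prefix_len=2
Fragment 5: offset=2 data="mR" -> buffer=PumRouRwMqbw -> prefix_len=12

Answer: 2 2 2 2 12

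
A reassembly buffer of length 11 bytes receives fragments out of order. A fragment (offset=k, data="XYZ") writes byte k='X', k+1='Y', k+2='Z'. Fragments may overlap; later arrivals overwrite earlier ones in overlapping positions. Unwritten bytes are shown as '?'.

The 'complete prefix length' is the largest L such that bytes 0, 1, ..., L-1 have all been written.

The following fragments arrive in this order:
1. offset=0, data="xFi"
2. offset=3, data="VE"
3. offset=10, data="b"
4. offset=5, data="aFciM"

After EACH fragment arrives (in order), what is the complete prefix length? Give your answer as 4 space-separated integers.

Fragment 1: offset=0 data="xFi" -> buffer=xFi???????? -> prefix_len=3
Fragment 2: offset=3 data="VE" -> buffer=xFiVE?????? -> prefix_len=5
Fragment 3: offset=10 data="b" -> buffer=xFiVE?????b -> prefix_len=5
Fragment 4: offset=5 data="aFciM" -> buffer=xFiVEaFciMb -> prefix_len=11

Answer: 3 5 5 11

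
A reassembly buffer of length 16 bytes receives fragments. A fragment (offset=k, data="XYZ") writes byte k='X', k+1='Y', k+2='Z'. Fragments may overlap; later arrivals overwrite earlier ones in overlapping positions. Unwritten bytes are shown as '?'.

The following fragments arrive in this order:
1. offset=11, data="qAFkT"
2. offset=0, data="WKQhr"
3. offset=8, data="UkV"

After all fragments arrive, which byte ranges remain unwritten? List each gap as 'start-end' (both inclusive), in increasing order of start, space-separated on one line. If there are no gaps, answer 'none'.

Answer: 5-7

Derivation:
Fragment 1: offset=11 len=5
Fragment 2: offset=0 len=5
Fragment 3: offset=8 len=3
Gaps: 5-7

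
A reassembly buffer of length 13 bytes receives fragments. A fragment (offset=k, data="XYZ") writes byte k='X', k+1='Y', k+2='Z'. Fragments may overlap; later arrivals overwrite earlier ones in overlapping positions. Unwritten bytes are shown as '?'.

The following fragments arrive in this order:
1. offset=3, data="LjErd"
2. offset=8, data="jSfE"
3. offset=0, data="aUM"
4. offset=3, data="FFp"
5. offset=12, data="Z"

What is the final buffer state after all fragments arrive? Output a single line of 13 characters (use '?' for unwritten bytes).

Fragment 1: offset=3 data="LjErd" -> buffer=???LjErd?????
Fragment 2: offset=8 data="jSfE" -> buffer=???LjErdjSfE?
Fragment 3: offset=0 data="aUM" -> buffer=aUMLjErdjSfE?
Fragment 4: offset=3 data="FFp" -> buffer=aUMFFprdjSfE?
Fragment 5: offset=12 data="Z" -> buffer=aUMFFprdjSfEZ

Answer: aUMFFprdjSfEZ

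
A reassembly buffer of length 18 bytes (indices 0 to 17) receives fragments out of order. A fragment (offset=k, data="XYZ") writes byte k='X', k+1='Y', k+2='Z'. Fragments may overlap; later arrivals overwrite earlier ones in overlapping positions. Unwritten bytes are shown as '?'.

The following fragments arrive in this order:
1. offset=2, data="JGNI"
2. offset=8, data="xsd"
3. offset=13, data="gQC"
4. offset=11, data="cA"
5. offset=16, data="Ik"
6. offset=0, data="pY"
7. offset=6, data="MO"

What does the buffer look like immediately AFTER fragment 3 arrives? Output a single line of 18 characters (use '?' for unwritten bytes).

Fragment 1: offset=2 data="JGNI" -> buffer=??JGNI????????????
Fragment 2: offset=8 data="xsd" -> buffer=??JGNI??xsd???????
Fragment 3: offset=13 data="gQC" -> buffer=??JGNI??xsd??gQC??

Answer: ??JGNI??xsd??gQC??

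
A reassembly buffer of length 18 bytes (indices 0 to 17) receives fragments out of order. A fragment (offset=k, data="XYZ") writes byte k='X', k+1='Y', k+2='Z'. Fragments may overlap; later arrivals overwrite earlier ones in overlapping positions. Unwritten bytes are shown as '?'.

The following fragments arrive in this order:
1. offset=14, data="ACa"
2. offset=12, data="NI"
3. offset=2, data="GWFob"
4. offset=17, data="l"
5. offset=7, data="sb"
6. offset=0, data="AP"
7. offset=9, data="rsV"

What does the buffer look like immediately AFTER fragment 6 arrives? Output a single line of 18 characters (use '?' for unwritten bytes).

Fragment 1: offset=14 data="ACa" -> buffer=??????????????ACa?
Fragment 2: offset=12 data="NI" -> buffer=????????????NIACa?
Fragment 3: offset=2 data="GWFob" -> buffer=??GWFob?????NIACa?
Fragment 4: offset=17 data="l" -> buffer=??GWFob?????NIACal
Fragment 5: offset=7 data="sb" -> buffer=??GWFobsb???NIACal
Fragment 6: offset=0 data="AP" -> buffer=APGWFobsb???NIACal

Answer: APGWFobsb???NIACal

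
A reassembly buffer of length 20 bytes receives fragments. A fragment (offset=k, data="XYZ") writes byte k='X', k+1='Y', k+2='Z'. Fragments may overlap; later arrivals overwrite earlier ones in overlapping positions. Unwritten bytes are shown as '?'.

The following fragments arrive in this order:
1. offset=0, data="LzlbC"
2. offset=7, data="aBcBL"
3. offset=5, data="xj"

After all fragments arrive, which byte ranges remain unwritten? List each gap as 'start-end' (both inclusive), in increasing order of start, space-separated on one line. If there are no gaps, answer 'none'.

Fragment 1: offset=0 len=5
Fragment 2: offset=7 len=5
Fragment 3: offset=5 len=2
Gaps: 12-19

Answer: 12-19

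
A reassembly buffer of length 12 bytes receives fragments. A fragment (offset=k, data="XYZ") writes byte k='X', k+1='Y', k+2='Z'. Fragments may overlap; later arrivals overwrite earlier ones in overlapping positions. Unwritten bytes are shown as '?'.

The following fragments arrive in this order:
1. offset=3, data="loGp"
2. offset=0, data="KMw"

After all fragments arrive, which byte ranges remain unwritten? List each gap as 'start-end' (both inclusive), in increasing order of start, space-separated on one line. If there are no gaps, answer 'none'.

Answer: 7-11

Derivation:
Fragment 1: offset=3 len=4
Fragment 2: offset=0 len=3
Gaps: 7-11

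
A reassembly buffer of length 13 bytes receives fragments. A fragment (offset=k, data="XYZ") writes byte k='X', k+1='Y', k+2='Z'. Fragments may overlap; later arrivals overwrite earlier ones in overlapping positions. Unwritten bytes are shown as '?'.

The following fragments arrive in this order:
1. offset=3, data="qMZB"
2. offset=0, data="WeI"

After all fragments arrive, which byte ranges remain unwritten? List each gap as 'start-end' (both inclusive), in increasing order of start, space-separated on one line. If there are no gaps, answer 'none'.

Answer: 7-12

Derivation:
Fragment 1: offset=3 len=4
Fragment 2: offset=0 len=3
Gaps: 7-12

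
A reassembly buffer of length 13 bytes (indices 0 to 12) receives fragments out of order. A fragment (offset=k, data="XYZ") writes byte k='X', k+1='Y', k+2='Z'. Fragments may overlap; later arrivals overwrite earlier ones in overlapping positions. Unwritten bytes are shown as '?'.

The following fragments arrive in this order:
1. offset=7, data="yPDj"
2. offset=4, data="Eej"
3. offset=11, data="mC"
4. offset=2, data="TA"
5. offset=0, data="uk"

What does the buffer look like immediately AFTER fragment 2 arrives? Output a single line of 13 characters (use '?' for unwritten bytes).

Answer: ????EejyPDj??

Derivation:
Fragment 1: offset=7 data="yPDj" -> buffer=???????yPDj??
Fragment 2: offset=4 data="Eej" -> buffer=????EejyPDj??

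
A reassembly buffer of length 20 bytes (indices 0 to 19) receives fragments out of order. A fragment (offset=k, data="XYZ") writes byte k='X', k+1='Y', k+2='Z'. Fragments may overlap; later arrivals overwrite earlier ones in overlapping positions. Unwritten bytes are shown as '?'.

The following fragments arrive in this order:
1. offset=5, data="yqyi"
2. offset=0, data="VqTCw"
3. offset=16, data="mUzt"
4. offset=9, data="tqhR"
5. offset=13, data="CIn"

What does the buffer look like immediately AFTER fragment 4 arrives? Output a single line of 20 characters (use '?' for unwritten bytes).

Answer: VqTCwyqyitqhR???mUzt

Derivation:
Fragment 1: offset=5 data="yqyi" -> buffer=?????yqyi???????????
Fragment 2: offset=0 data="VqTCw" -> buffer=VqTCwyqyi???????????
Fragment 3: offset=16 data="mUzt" -> buffer=VqTCwyqyi???????mUzt
Fragment 4: offset=9 data="tqhR" -> buffer=VqTCwyqyitqhR???mUzt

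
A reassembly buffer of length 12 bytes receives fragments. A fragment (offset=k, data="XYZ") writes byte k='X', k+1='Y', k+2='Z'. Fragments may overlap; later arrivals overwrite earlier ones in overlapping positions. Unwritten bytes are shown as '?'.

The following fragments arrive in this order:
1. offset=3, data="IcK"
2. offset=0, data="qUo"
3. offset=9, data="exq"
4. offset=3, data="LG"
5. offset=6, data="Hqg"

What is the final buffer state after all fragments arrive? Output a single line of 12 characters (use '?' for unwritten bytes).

Answer: qUoLGKHqgexq

Derivation:
Fragment 1: offset=3 data="IcK" -> buffer=???IcK??????
Fragment 2: offset=0 data="qUo" -> buffer=qUoIcK??????
Fragment 3: offset=9 data="exq" -> buffer=qUoIcK???exq
Fragment 4: offset=3 data="LG" -> buffer=qUoLGK???exq
Fragment 5: offset=6 data="Hqg" -> buffer=qUoLGKHqgexq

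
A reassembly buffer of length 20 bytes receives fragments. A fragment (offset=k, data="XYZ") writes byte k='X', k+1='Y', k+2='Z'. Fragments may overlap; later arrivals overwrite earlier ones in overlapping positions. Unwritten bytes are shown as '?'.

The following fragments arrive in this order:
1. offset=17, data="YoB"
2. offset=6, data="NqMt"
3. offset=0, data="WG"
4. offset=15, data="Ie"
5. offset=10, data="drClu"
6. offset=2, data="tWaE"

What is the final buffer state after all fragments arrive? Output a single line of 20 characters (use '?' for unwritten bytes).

Fragment 1: offset=17 data="YoB" -> buffer=?????????????????YoB
Fragment 2: offset=6 data="NqMt" -> buffer=??????NqMt???????YoB
Fragment 3: offset=0 data="WG" -> buffer=WG????NqMt???????YoB
Fragment 4: offset=15 data="Ie" -> buffer=WG????NqMt?????IeYoB
Fragment 5: offset=10 data="drClu" -> buffer=WG????NqMtdrCluIeYoB
Fragment 6: offset=2 data="tWaE" -> buffer=WGtWaENqMtdrCluIeYoB

Answer: WGtWaENqMtdrCluIeYoB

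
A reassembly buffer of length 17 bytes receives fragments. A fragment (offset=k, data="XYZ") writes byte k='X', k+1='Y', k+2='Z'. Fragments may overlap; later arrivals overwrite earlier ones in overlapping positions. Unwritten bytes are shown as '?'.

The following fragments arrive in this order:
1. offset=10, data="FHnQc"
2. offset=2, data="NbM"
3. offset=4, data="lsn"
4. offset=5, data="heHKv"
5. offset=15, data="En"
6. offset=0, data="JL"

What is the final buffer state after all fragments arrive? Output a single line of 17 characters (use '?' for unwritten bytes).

Fragment 1: offset=10 data="FHnQc" -> buffer=??????????FHnQc??
Fragment 2: offset=2 data="NbM" -> buffer=??NbM?????FHnQc??
Fragment 3: offset=4 data="lsn" -> buffer=??Nblsn???FHnQc??
Fragment 4: offset=5 data="heHKv" -> buffer=??NblheHKvFHnQc??
Fragment 5: offset=15 data="En" -> buffer=??NblheHKvFHnQcEn
Fragment 6: offset=0 data="JL" -> buffer=JLNblheHKvFHnQcEn

Answer: JLNblheHKvFHnQcEn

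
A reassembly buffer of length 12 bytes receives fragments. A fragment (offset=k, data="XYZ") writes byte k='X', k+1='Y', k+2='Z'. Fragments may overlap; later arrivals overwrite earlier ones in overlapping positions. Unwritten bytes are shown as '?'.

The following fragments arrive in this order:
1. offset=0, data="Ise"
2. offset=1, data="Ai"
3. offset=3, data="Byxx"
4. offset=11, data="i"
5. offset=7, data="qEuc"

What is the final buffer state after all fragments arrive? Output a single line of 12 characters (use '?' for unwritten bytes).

Answer: IAiByxxqEuci

Derivation:
Fragment 1: offset=0 data="Ise" -> buffer=Ise?????????
Fragment 2: offset=1 data="Ai" -> buffer=IAi?????????
Fragment 3: offset=3 data="Byxx" -> buffer=IAiByxx?????
Fragment 4: offset=11 data="i" -> buffer=IAiByxx????i
Fragment 5: offset=7 data="qEuc" -> buffer=IAiByxxqEuci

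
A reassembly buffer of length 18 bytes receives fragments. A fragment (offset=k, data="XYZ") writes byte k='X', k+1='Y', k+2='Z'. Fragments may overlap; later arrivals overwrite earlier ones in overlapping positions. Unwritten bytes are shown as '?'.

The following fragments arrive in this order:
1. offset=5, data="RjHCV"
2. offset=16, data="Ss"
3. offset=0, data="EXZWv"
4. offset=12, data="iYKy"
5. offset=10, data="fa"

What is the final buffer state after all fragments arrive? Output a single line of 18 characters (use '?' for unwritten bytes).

Fragment 1: offset=5 data="RjHCV" -> buffer=?????RjHCV????????
Fragment 2: offset=16 data="Ss" -> buffer=?????RjHCV??????Ss
Fragment 3: offset=0 data="EXZWv" -> buffer=EXZWvRjHCV??????Ss
Fragment 4: offset=12 data="iYKy" -> buffer=EXZWvRjHCV??iYKySs
Fragment 5: offset=10 data="fa" -> buffer=EXZWvRjHCVfaiYKySs

Answer: EXZWvRjHCVfaiYKySs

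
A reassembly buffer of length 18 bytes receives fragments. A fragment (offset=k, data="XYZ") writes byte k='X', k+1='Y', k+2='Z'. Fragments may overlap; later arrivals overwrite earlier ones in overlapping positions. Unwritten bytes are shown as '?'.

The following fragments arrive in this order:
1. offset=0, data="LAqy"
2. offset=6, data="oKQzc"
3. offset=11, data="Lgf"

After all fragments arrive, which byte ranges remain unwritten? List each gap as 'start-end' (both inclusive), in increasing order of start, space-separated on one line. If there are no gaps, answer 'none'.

Fragment 1: offset=0 len=4
Fragment 2: offset=6 len=5
Fragment 3: offset=11 len=3
Gaps: 4-5 14-17

Answer: 4-5 14-17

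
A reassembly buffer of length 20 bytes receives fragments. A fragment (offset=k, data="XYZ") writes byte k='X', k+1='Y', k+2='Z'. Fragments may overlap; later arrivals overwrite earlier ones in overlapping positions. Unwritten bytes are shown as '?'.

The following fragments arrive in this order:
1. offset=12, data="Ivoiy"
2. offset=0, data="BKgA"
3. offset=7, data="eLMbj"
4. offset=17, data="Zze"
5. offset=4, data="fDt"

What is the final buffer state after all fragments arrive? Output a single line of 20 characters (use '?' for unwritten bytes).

Answer: BKgAfDteLMbjIvoiyZze

Derivation:
Fragment 1: offset=12 data="Ivoiy" -> buffer=????????????Ivoiy???
Fragment 2: offset=0 data="BKgA" -> buffer=BKgA????????Ivoiy???
Fragment 3: offset=7 data="eLMbj" -> buffer=BKgA???eLMbjIvoiy???
Fragment 4: offset=17 data="Zze" -> buffer=BKgA???eLMbjIvoiyZze
Fragment 5: offset=4 data="fDt" -> buffer=BKgAfDteLMbjIvoiyZze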